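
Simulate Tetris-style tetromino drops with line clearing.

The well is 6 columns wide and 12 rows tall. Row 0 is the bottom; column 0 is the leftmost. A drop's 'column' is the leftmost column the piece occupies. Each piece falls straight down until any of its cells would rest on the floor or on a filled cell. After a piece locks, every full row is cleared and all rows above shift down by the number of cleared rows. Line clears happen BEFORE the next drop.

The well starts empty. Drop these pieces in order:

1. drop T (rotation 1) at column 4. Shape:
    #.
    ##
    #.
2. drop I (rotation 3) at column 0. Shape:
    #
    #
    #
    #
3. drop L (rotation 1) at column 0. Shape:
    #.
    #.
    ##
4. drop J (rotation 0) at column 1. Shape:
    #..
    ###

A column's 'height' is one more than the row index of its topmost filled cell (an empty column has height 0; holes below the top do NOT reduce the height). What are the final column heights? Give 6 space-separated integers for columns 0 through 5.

Answer: 7 7 6 6 3 2

Derivation:
Drop 1: T rot1 at col 4 lands with bottom-row=0; cleared 0 line(s) (total 0); column heights now [0 0 0 0 3 2], max=3
Drop 2: I rot3 at col 0 lands with bottom-row=0; cleared 0 line(s) (total 0); column heights now [4 0 0 0 3 2], max=4
Drop 3: L rot1 at col 0 lands with bottom-row=4; cleared 0 line(s) (total 0); column heights now [7 5 0 0 3 2], max=7
Drop 4: J rot0 at col 1 lands with bottom-row=5; cleared 0 line(s) (total 0); column heights now [7 7 6 6 3 2], max=7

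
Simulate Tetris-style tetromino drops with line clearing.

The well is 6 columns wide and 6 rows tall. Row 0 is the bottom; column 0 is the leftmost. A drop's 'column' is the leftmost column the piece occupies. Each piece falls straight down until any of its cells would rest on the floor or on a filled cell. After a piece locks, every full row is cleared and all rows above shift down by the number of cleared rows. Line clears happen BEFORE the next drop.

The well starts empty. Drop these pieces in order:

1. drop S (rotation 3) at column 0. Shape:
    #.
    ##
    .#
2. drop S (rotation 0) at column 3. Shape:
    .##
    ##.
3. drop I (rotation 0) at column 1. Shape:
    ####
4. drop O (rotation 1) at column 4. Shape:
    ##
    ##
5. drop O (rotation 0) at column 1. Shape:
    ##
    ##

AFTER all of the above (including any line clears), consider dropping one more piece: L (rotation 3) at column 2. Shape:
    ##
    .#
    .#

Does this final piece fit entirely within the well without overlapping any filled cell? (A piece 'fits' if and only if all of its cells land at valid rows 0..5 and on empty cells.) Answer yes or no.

Drop 1: S rot3 at col 0 lands with bottom-row=0; cleared 0 line(s) (total 0); column heights now [3 2 0 0 0 0], max=3
Drop 2: S rot0 at col 3 lands with bottom-row=0; cleared 0 line(s) (total 0); column heights now [3 2 0 1 2 2], max=3
Drop 3: I rot0 at col 1 lands with bottom-row=2; cleared 0 line(s) (total 0); column heights now [3 3 3 3 3 2], max=3
Drop 4: O rot1 at col 4 lands with bottom-row=3; cleared 0 line(s) (total 0); column heights now [3 3 3 3 5 5], max=5
Drop 5: O rot0 at col 1 lands with bottom-row=3; cleared 0 line(s) (total 0); column heights now [3 5 5 3 5 5], max=5
Test piece L rot3 at col 2 (width 2): heights before test = [3 5 5 3 5 5]; fits = True

Answer: yes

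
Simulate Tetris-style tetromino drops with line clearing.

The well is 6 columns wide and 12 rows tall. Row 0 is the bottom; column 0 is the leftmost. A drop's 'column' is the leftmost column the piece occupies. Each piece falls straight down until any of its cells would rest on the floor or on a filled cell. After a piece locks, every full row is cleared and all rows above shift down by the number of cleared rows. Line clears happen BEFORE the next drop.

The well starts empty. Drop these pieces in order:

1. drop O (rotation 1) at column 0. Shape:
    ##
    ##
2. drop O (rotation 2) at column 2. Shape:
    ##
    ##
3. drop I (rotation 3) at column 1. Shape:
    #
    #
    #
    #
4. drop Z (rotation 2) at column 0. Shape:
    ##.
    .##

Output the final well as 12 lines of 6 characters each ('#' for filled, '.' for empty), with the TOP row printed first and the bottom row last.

Drop 1: O rot1 at col 0 lands with bottom-row=0; cleared 0 line(s) (total 0); column heights now [2 2 0 0 0 0], max=2
Drop 2: O rot2 at col 2 lands with bottom-row=0; cleared 0 line(s) (total 0); column heights now [2 2 2 2 0 0], max=2
Drop 3: I rot3 at col 1 lands with bottom-row=2; cleared 0 line(s) (total 0); column heights now [2 6 2 2 0 0], max=6
Drop 4: Z rot2 at col 0 lands with bottom-row=6; cleared 0 line(s) (total 0); column heights now [8 8 7 2 0 0], max=8

Answer: ......
......
......
......
##....
.##...
.#....
.#....
.#....
.#....
####..
####..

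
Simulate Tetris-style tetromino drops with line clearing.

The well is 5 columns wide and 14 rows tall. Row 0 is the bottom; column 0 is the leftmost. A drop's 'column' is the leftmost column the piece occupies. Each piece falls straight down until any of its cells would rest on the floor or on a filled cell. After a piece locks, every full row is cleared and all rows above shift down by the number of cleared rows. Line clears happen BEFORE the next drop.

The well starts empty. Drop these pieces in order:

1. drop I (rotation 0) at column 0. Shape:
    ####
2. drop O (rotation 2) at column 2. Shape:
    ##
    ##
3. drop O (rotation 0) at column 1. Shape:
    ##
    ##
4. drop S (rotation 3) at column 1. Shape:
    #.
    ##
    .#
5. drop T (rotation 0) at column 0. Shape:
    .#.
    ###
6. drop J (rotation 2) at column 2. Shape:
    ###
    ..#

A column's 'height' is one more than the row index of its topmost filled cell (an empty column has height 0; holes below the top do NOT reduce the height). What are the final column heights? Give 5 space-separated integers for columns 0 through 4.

Answer: 9 10 10 10 10

Derivation:
Drop 1: I rot0 at col 0 lands with bottom-row=0; cleared 0 line(s) (total 0); column heights now [1 1 1 1 0], max=1
Drop 2: O rot2 at col 2 lands with bottom-row=1; cleared 0 line(s) (total 0); column heights now [1 1 3 3 0], max=3
Drop 3: O rot0 at col 1 lands with bottom-row=3; cleared 0 line(s) (total 0); column heights now [1 5 5 3 0], max=5
Drop 4: S rot3 at col 1 lands with bottom-row=5; cleared 0 line(s) (total 0); column heights now [1 8 7 3 0], max=8
Drop 5: T rot0 at col 0 lands with bottom-row=8; cleared 0 line(s) (total 0); column heights now [9 10 9 3 0], max=10
Drop 6: J rot2 at col 2 lands with bottom-row=8; cleared 0 line(s) (total 0); column heights now [9 10 10 10 10], max=10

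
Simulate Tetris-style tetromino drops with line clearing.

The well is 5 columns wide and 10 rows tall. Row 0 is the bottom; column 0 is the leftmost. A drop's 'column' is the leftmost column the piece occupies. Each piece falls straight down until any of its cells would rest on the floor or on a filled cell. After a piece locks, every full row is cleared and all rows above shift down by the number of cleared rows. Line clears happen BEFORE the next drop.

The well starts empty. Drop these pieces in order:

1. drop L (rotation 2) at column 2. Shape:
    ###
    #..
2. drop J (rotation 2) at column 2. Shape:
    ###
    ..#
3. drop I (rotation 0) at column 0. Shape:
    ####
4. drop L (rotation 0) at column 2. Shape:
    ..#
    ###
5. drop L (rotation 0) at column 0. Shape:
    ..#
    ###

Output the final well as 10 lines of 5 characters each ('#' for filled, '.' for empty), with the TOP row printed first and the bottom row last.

Drop 1: L rot2 at col 2 lands with bottom-row=0; cleared 0 line(s) (total 0); column heights now [0 0 2 2 2], max=2
Drop 2: J rot2 at col 2 lands with bottom-row=2; cleared 0 line(s) (total 0); column heights now [0 0 4 4 4], max=4
Drop 3: I rot0 at col 0 lands with bottom-row=4; cleared 0 line(s) (total 0); column heights now [5 5 5 5 4], max=5
Drop 4: L rot0 at col 2 lands with bottom-row=5; cleared 0 line(s) (total 0); column heights now [5 5 6 6 7], max=7
Drop 5: L rot0 at col 0 lands with bottom-row=6; cleared 0 line(s) (total 0); column heights now [7 7 8 6 7], max=8

Answer: .....
.....
..#..
###.#
..###
####.
..###
....#
..###
..#..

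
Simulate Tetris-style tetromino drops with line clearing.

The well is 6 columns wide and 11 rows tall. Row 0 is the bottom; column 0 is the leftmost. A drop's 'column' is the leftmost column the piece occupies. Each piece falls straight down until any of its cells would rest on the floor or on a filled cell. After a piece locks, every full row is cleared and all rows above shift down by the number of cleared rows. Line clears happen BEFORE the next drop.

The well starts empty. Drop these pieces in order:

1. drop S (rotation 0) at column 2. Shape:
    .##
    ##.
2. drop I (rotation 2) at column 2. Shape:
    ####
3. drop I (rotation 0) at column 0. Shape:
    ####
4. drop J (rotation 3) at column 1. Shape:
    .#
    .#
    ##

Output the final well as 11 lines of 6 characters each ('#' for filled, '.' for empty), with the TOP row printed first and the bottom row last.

Drop 1: S rot0 at col 2 lands with bottom-row=0; cleared 0 line(s) (total 0); column heights now [0 0 1 2 2 0], max=2
Drop 2: I rot2 at col 2 lands with bottom-row=2; cleared 0 line(s) (total 0); column heights now [0 0 3 3 3 3], max=3
Drop 3: I rot0 at col 0 lands with bottom-row=3; cleared 0 line(s) (total 0); column heights now [4 4 4 4 3 3], max=4
Drop 4: J rot3 at col 1 lands with bottom-row=4; cleared 0 line(s) (total 0); column heights now [4 5 7 4 3 3], max=7

Answer: ......
......
......
......
..#...
..#...
.##...
####..
..####
...##.
..##..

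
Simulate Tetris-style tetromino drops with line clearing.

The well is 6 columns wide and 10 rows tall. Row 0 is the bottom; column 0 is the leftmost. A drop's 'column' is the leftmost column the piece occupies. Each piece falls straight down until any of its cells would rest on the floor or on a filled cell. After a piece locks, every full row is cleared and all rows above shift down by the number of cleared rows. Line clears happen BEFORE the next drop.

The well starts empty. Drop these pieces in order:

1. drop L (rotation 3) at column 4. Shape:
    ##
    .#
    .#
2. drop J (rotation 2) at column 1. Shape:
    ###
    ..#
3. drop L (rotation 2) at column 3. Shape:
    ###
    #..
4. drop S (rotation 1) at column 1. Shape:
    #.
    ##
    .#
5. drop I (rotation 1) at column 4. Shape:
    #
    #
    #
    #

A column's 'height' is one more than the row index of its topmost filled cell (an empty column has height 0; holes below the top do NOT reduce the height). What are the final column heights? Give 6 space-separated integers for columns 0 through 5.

Drop 1: L rot3 at col 4 lands with bottom-row=0; cleared 0 line(s) (total 0); column heights now [0 0 0 0 3 3], max=3
Drop 2: J rot2 at col 1 lands with bottom-row=0; cleared 0 line(s) (total 0); column heights now [0 2 2 2 3 3], max=3
Drop 3: L rot2 at col 3 lands with bottom-row=2; cleared 0 line(s) (total 0); column heights now [0 2 2 4 4 4], max=4
Drop 4: S rot1 at col 1 lands with bottom-row=2; cleared 0 line(s) (total 0); column heights now [0 5 4 4 4 4], max=5
Drop 5: I rot1 at col 4 lands with bottom-row=4; cleared 0 line(s) (total 0); column heights now [0 5 4 4 8 4], max=8

Answer: 0 5 4 4 8 4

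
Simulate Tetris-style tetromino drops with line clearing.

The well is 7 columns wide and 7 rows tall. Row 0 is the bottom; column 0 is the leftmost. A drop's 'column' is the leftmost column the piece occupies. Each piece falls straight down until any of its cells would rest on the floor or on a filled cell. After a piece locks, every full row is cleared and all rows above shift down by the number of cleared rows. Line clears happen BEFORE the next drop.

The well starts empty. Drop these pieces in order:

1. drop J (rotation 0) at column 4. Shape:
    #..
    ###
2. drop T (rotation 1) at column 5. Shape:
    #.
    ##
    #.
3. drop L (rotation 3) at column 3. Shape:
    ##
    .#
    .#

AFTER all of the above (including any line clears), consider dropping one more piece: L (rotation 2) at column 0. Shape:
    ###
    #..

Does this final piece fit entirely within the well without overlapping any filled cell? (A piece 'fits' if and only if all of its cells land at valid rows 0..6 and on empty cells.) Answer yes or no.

Drop 1: J rot0 at col 4 lands with bottom-row=0; cleared 0 line(s) (total 0); column heights now [0 0 0 0 2 1 1], max=2
Drop 2: T rot1 at col 5 lands with bottom-row=1; cleared 0 line(s) (total 0); column heights now [0 0 0 0 2 4 3], max=4
Drop 3: L rot3 at col 3 lands with bottom-row=2; cleared 0 line(s) (total 0); column heights now [0 0 0 5 5 4 3], max=5
Test piece L rot2 at col 0 (width 3): heights before test = [0 0 0 5 5 4 3]; fits = True

Answer: yes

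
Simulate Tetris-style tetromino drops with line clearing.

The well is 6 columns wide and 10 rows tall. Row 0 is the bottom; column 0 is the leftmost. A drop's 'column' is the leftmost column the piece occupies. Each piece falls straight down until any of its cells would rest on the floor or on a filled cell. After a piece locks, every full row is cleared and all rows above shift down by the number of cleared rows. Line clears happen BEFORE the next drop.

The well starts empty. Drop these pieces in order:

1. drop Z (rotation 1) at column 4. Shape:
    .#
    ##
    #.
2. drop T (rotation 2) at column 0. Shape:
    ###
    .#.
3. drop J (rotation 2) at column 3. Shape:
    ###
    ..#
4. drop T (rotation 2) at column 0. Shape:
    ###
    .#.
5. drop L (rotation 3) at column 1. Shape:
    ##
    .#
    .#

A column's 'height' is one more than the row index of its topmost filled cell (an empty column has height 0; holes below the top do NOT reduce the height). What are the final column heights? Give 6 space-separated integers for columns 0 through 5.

Answer: 4 7 7 5 5 5

Derivation:
Drop 1: Z rot1 at col 4 lands with bottom-row=0; cleared 0 line(s) (total 0); column heights now [0 0 0 0 2 3], max=3
Drop 2: T rot2 at col 0 lands with bottom-row=0; cleared 0 line(s) (total 0); column heights now [2 2 2 0 2 3], max=3
Drop 3: J rot2 at col 3 lands with bottom-row=3; cleared 0 line(s) (total 0); column heights now [2 2 2 5 5 5], max=5
Drop 4: T rot2 at col 0 lands with bottom-row=2; cleared 0 line(s) (total 0); column heights now [4 4 4 5 5 5], max=5
Drop 5: L rot3 at col 1 lands with bottom-row=4; cleared 0 line(s) (total 0); column heights now [4 7 7 5 5 5], max=7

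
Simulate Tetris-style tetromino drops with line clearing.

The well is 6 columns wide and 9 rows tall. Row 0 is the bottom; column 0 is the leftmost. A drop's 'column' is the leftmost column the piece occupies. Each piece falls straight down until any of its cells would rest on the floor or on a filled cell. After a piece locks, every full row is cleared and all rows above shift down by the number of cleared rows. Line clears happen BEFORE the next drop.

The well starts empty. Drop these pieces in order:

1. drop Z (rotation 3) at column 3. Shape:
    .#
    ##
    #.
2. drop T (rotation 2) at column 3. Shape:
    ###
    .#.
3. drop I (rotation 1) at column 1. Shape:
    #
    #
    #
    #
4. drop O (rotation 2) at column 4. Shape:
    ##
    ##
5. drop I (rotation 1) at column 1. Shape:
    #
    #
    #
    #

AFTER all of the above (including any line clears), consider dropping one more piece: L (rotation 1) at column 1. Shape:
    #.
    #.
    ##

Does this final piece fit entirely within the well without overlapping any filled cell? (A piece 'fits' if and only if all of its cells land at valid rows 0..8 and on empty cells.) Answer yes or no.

Answer: no

Derivation:
Drop 1: Z rot3 at col 3 lands with bottom-row=0; cleared 0 line(s) (total 0); column heights now [0 0 0 2 3 0], max=3
Drop 2: T rot2 at col 3 lands with bottom-row=3; cleared 0 line(s) (total 0); column heights now [0 0 0 5 5 5], max=5
Drop 3: I rot1 at col 1 lands with bottom-row=0; cleared 0 line(s) (total 0); column heights now [0 4 0 5 5 5], max=5
Drop 4: O rot2 at col 4 lands with bottom-row=5; cleared 0 line(s) (total 0); column heights now [0 4 0 5 7 7], max=7
Drop 5: I rot1 at col 1 lands with bottom-row=4; cleared 0 line(s) (total 0); column heights now [0 8 0 5 7 7], max=8
Test piece L rot1 at col 1 (width 2): heights before test = [0 8 0 5 7 7]; fits = False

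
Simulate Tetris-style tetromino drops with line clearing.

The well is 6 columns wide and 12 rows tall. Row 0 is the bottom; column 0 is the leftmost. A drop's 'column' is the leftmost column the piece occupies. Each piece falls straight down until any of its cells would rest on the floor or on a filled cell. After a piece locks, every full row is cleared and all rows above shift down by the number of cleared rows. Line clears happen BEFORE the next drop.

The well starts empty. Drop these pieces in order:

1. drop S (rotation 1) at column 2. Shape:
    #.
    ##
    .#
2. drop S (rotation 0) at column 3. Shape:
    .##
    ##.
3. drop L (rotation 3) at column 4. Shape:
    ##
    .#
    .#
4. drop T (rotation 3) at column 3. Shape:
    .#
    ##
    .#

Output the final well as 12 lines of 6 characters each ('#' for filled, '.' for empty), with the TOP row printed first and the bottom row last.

Drop 1: S rot1 at col 2 lands with bottom-row=0; cleared 0 line(s) (total 0); column heights now [0 0 3 2 0 0], max=3
Drop 2: S rot0 at col 3 lands with bottom-row=2; cleared 0 line(s) (total 0); column heights now [0 0 3 3 4 4], max=4
Drop 3: L rot3 at col 4 lands with bottom-row=4; cleared 0 line(s) (total 0); column heights now [0 0 3 3 7 7], max=7
Drop 4: T rot3 at col 3 lands with bottom-row=7; cleared 0 line(s) (total 0); column heights now [0 0 3 9 10 7], max=10

Answer: ......
......
....#.
...##.
....#.
....##
.....#
.....#
....##
..###.
..##..
...#..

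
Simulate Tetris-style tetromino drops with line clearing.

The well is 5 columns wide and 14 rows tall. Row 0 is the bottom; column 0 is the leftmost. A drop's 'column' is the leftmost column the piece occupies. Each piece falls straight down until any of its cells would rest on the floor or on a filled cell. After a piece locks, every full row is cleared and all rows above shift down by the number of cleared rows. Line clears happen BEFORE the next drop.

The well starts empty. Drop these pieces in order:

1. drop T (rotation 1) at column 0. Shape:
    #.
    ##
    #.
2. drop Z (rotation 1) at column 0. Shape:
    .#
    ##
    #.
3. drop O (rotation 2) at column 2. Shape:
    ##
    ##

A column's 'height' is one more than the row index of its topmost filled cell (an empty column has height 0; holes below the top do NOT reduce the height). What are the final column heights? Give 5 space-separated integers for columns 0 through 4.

Drop 1: T rot1 at col 0 lands with bottom-row=0; cleared 0 line(s) (total 0); column heights now [3 2 0 0 0], max=3
Drop 2: Z rot1 at col 0 lands with bottom-row=3; cleared 0 line(s) (total 0); column heights now [5 6 0 0 0], max=6
Drop 3: O rot2 at col 2 lands with bottom-row=0; cleared 0 line(s) (total 0); column heights now [5 6 2 2 0], max=6

Answer: 5 6 2 2 0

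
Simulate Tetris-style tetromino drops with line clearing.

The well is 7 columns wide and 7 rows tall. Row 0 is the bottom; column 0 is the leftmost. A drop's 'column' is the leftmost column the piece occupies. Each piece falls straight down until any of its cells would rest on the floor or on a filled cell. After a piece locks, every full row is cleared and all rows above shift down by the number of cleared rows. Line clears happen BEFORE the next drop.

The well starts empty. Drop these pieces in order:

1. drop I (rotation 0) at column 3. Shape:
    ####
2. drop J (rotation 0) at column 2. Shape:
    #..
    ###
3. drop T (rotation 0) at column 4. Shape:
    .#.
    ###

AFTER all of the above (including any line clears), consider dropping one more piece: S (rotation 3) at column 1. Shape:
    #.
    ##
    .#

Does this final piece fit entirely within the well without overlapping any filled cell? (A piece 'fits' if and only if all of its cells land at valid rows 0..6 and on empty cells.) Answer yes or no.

Answer: yes

Derivation:
Drop 1: I rot0 at col 3 lands with bottom-row=0; cleared 0 line(s) (total 0); column heights now [0 0 0 1 1 1 1], max=1
Drop 2: J rot0 at col 2 lands with bottom-row=1; cleared 0 line(s) (total 0); column heights now [0 0 3 2 2 1 1], max=3
Drop 3: T rot0 at col 4 lands with bottom-row=2; cleared 0 line(s) (total 0); column heights now [0 0 3 2 3 4 3], max=4
Test piece S rot3 at col 1 (width 2): heights before test = [0 0 3 2 3 4 3]; fits = True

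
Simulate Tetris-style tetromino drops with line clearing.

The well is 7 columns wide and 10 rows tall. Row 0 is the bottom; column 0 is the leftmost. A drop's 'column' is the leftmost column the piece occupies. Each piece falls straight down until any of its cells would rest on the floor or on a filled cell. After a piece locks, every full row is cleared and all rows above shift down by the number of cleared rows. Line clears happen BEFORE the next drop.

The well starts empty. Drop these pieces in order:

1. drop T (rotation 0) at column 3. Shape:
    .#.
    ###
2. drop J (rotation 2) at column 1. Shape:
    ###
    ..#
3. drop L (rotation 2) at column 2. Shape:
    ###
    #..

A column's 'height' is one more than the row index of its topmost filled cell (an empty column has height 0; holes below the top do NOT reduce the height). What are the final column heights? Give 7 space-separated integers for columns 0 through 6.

Answer: 0 3 5 5 5 1 0

Derivation:
Drop 1: T rot0 at col 3 lands with bottom-row=0; cleared 0 line(s) (total 0); column heights now [0 0 0 1 2 1 0], max=2
Drop 2: J rot2 at col 1 lands with bottom-row=1; cleared 0 line(s) (total 0); column heights now [0 3 3 3 2 1 0], max=3
Drop 3: L rot2 at col 2 lands with bottom-row=3; cleared 0 line(s) (total 0); column heights now [0 3 5 5 5 1 0], max=5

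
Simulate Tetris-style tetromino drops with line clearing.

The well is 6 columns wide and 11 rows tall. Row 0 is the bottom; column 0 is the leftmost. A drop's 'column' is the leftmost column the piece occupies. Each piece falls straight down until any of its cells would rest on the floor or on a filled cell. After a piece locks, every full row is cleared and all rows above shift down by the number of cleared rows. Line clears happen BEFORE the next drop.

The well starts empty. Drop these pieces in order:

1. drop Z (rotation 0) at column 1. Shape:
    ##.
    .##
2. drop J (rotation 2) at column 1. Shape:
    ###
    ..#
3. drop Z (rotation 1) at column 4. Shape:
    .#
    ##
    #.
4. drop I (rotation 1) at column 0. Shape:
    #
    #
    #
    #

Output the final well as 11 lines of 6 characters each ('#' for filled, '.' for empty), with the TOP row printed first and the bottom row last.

Answer: ......
......
......
......
......
......
......
......
#.....
####.#
#.###.

Derivation:
Drop 1: Z rot0 at col 1 lands with bottom-row=0; cleared 0 line(s) (total 0); column heights now [0 2 2 1 0 0], max=2
Drop 2: J rot2 at col 1 lands with bottom-row=1; cleared 0 line(s) (total 0); column heights now [0 3 3 3 0 0], max=3
Drop 3: Z rot1 at col 4 lands with bottom-row=0; cleared 0 line(s) (total 0); column heights now [0 3 3 3 2 3], max=3
Drop 4: I rot1 at col 0 lands with bottom-row=0; cleared 1 line(s) (total 1); column heights now [3 2 2 2 1 2], max=3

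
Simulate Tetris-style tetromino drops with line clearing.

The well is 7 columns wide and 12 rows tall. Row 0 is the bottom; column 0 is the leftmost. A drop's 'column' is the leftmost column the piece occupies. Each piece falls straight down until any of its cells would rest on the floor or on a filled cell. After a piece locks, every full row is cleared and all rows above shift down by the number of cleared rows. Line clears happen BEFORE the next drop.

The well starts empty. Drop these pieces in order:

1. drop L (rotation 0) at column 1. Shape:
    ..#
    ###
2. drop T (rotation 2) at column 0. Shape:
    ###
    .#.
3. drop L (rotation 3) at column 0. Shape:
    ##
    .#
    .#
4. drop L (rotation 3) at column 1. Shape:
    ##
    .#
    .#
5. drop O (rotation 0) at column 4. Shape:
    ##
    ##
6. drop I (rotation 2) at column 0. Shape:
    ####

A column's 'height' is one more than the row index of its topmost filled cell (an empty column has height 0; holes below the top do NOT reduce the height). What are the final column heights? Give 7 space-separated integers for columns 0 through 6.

Answer: 8 8 8 8 2 2 0

Derivation:
Drop 1: L rot0 at col 1 lands with bottom-row=0; cleared 0 line(s) (total 0); column heights now [0 1 1 2 0 0 0], max=2
Drop 2: T rot2 at col 0 lands with bottom-row=1; cleared 0 line(s) (total 0); column heights now [3 3 3 2 0 0 0], max=3
Drop 3: L rot3 at col 0 lands with bottom-row=3; cleared 0 line(s) (total 0); column heights now [6 6 3 2 0 0 0], max=6
Drop 4: L rot3 at col 1 lands with bottom-row=4; cleared 0 line(s) (total 0); column heights now [6 7 7 2 0 0 0], max=7
Drop 5: O rot0 at col 4 lands with bottom-row=0; cleared 0 line(s) (total 0); column heights now [6 7 7 2 2 2 0], max=7
Drop 6: I rot2 at col 0 lands with bottom-row=7; cleared 0 line(s) (total 0); column heights now [8 8 8 8 2 2 0], max=8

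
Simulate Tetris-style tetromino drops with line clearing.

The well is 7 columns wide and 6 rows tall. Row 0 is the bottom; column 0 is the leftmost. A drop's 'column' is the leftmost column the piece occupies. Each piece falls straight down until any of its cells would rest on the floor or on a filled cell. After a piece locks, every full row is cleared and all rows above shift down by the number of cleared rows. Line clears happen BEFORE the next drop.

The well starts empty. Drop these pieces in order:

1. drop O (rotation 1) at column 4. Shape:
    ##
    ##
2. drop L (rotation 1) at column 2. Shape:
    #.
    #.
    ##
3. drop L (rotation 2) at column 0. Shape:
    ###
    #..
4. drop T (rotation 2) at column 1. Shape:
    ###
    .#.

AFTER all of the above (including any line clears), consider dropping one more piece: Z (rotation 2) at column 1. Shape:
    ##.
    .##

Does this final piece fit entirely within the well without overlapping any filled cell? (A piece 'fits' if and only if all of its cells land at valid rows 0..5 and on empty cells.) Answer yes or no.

Answer: no

Derivation:
Drop 1: O rot1 at col 4 lands with bottom-row=0; cleared 0 line(s) (total 0); column heights now [0 0 0 0 2 2 0], max=2
Drop 2: L rot1 at col 2 lands with bottom-row=0; cleared 0 line(s) (total 0); column heights now [0 0 3 1 2 2 0], max=3
Drop 3: L rot2 at col 0 lands with bottom-row=2; cleared 0 line(s) (total 0); column heights now [4 4 4 1 2 2 0], max=4
Drop 4: T rot2 at col 1 lands with bottom-row=4; cleared 0 line(s) (total 0); column heights now [4 6 6 6 2 2 0], max=6
Test piece Z rot2 at col 1 (width 3): heights before test = [4 6 6 6 2 2 0]; fits = False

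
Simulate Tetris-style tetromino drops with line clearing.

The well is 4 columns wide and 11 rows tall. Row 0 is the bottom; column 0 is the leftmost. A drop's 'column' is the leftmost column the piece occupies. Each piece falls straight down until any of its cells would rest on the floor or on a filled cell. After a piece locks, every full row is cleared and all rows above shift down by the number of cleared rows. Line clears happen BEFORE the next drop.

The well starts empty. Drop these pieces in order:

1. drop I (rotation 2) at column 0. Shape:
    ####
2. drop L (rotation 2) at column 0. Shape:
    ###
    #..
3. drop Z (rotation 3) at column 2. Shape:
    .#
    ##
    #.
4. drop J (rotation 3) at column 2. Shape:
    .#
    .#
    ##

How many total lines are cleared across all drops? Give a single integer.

Answer: 1

Derivation:
Drop 1: I rot2 at col 0 lands with bottom-row=0; cleared 1 line(s) (total 1); column heights now [0 0 0 0], max=0
Drop 2: L rot2 at col 0 lands with bottom-row=0; cleared 0 line(s) (total 1); column heights now [2 2 2 0], max=2
Drop 3: Z rot3 at col 2 lands with bottom-row=2; cleared 0 line(s) (total 1); column heights now [2 2 4 5], max=5
Drop 4: J rot3 at col 2 lands with bottom-row=5; cleared 0 line(s) (total 1); column heights now [2 2 6 8], max=8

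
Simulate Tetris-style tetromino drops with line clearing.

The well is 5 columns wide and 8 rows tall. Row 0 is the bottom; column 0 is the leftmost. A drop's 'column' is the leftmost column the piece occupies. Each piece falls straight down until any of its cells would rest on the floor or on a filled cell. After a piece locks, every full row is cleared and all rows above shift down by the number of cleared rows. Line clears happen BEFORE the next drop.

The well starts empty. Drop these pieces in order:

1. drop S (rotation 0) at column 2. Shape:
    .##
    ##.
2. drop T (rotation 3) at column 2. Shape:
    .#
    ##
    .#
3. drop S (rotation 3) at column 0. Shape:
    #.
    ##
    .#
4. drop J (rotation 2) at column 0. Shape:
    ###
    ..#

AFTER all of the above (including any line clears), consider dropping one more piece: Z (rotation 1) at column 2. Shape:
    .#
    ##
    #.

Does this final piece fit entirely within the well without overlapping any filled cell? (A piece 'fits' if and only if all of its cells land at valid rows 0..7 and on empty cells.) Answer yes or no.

Answer: no

Derivation:
Drop 1: S rot0 at col 2 lands with bottom-row=0; cleared 0 line(s) (total 0); column heights now [0 0 1 2 2], max=2
Drop 2: T rot3 at col 2 lands with bottom-row=2; cleared 0 line(s) (total 0); column heights now [0 0 4 5 2], max=5
Drop 3: S rot3 at col 0 lands with bottom-row=0; cleared 0 line(s) (total 0); column heights now [3 2 4 5 2], max=5
Drop 4: J rot2 at col 0 lands with bottom-row=4; cleared 0 line(s) (total 0); column heights now [6 6 6 5 2], max=6
Test piece Z rot1 at col 2 (width 2): heights before test = [6 6 6 5 2]; fits = False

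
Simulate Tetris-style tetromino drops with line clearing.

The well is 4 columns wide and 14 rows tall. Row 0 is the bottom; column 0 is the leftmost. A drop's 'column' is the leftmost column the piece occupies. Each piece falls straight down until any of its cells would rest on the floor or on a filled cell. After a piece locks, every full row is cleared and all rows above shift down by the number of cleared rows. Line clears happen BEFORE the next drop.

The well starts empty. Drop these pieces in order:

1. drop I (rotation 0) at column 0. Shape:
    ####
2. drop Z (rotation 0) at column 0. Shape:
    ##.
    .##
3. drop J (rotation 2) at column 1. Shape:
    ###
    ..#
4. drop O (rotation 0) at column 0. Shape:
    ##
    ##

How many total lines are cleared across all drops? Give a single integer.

Drop 1: I rot0 at col 0 lands with bottom-row=0; cleared 1 line(s) (total 1); column heights now [0 0 0 0], max=0
Drop 2: Z rot0 at col 0 lands with bottom-row=0; cleared 0 line(s) (total 1); column heights now [2 2 1 0], max=2
Drop 3: J rot2 at col 1 lands with bottom-row=1; cleared 0 line(s) (total 1); column heights now [2 3 3 3], max=3
Drop 4: O rot0 at col 0 lands with bottom-row=3; cleared 0 line(s) (total 1); column heights now [5 5 3 3], max=5

Answer: 1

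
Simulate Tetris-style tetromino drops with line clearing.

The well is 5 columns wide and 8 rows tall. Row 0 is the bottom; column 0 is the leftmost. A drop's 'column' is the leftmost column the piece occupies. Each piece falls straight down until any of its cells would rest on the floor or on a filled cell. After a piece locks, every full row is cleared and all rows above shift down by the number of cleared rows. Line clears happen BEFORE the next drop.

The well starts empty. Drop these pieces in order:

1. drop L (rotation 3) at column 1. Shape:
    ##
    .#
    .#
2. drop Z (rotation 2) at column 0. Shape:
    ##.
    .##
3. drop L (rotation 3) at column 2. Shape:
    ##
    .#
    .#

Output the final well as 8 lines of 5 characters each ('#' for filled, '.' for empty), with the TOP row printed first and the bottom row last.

Answer: .....
.....
.....
####.
.###.
.###.
..#..
..#..

Derivation:
Drop 1: L rot3 at col 1 lands with bottom-row=0; cleared 0 line(s) (total 0); column heights now [0 3 3 0 0], max=3
Drop 2: Z rot2 at col 0 lands with bottom-row=3; cleared 0 line(s) (total 0); column heights now [5 5 4 0 0], max=5
Drop 3: L rot3 at col 2 lands with bottom-row=2; cleared 0 line(s) (total 0); column heights now [5 5 5 5 0], max=5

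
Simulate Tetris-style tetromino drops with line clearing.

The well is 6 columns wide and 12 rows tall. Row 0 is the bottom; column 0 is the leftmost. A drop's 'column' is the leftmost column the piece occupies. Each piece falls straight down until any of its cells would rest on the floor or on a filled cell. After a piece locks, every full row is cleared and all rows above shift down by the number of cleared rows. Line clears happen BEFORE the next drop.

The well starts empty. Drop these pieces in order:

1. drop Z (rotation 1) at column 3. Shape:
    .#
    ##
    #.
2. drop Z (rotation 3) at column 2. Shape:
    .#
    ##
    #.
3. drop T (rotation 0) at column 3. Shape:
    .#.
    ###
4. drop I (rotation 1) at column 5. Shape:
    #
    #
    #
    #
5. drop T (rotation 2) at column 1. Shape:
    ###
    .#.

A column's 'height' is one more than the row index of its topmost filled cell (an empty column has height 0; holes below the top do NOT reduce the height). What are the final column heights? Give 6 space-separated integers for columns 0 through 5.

Answer: 0 6 6 6 6 9

Derivation:
Drop 1: Z rot1 at col 3 lands with bottom-row=0; cleared 0 line(s) (total 0); column heights now [0 0 0 2 3 0], max=3
Drop 2: Z rot3 at col 2 lands with bottom-row=1; cleared 0 line(s) (total 0); column heights now [0 0 3 4 3 0], max=4
Drop 3: T rot0 at col 3 lands with bottom-row=4; cleared 0 line(s) (total 0); column heights now [0 0 3 5 6 5], max=6
Drop 4: I rot1 at col 5 lands with bottom-row=5; cleared 0 line(s) (total 0); column heights now [0 0 3 5 6 9], max=9
Drop 5: T rot2 at col 1 lands with bottom-row=4; cleared 0 line(s) (total 0); column heights now [0 6 6 6 6 9], max=9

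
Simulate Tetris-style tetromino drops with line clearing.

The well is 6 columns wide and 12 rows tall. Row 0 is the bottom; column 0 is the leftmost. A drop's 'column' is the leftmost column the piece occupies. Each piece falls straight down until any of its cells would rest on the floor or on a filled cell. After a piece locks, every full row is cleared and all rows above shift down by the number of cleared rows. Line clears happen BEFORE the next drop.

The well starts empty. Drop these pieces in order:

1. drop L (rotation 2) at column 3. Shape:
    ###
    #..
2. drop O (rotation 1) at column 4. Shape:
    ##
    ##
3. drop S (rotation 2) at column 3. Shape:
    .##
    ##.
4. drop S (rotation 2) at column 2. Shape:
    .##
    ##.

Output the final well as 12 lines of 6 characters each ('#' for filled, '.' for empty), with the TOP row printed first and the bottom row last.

Answer: ......
......
......
......
......
...##.
..####
...##.
....##
....##
...###
...#..

Derivation:
Drop 1: L rot2 at col 3 lands with bottom-row=0; cleared 0 line(s) (total 0); column heights now [0 0 0 2 2 2], max=2
Drop 2: O rot1 at col 4 lands with bottom-row=2; cleared 0 line(s) (total 0); column heights now [0 0 0 2 4 4], max=4
Drop 3: S rot2 at col 3 lands with bottom-row=4; cleared 0 line(s) (total 0); column heights now [0 0 0 5 6 6], max=6
Drop 4: S rot2 at col 2 lands with bottom-row=5; cleared 0 line(s) (total 0); column heights now [0 0 6 7 7 6], max=7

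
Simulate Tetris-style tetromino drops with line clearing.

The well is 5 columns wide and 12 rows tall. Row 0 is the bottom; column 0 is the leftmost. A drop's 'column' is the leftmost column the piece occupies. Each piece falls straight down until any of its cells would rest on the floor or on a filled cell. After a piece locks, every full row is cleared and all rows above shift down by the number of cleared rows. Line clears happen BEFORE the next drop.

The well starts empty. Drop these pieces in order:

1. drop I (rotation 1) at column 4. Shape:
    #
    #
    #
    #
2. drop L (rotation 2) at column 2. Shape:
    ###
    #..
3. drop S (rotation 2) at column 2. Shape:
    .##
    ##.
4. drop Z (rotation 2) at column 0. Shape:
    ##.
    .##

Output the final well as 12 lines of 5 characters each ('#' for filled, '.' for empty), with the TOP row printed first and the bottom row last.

Drop 1: I rot1 at col 4 lands with bottom-row=0; cleared 0 line(s) (total 0); column heights now [0 0 0 0 4], max=4
Drop 2: L rot2 at col 2 lands with bottom-row=3; cleared 0 line(s) (total 0); column heights now [0 0 5 5 5], max=5
Drop 3: S rot2 at col 2 lands with bottom-row=5; cleared 0 line(s) (total 0); column heights now [0 0 6 7 7], max=7
Drop 4: Z rot2 at col 0 lands with bottom-row=6; cleared 0 line(s) (total 0); column heights now [8 8 7 7 7], max=8

Answer: .....
.....
.....
.....
##...
.####
..##.
..###
..#.#
....#
....#
....#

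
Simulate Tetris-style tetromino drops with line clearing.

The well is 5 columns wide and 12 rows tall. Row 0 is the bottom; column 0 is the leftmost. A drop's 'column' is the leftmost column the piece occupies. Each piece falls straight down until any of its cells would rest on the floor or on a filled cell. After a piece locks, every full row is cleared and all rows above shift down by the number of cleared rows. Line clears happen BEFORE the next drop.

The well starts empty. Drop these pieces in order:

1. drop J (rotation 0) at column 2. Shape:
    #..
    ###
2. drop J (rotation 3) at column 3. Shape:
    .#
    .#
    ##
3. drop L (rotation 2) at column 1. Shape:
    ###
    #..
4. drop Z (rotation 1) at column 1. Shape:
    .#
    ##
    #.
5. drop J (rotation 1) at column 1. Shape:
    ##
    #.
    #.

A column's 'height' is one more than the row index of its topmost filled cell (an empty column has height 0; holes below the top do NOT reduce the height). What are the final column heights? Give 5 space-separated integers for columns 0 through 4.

Answer: 0 8 8 3 4

Derivation:
Drop 1: J rot0 at col 2 lands with bottom-row=0; cleared 0 line(s) (total 0); column heights now [0 0 2 1 1], max=2
Drop 2: J rot3 at col 3 lands with bottom-row=1; cleared 0 line(s) (total 0); column heights now [0 0 2 2 4], max=4
Drop 3: L rot2 at col 1 lands with bottom-row=1; cleared 0 line(s) (total 0); column heights now [0 3 3 3 4], max=4
Drop 4: Z rot1 at col 1 lands with bottom-row=3; cleared 0 line(s) (total 0); column heights now [0 5 6 3 4], max=6
Drop 5: J rot1 at col 1 lands with bottom-row=5; cleared 0 line(s) (total 0); column heights now [0 8 8 3 4], max=8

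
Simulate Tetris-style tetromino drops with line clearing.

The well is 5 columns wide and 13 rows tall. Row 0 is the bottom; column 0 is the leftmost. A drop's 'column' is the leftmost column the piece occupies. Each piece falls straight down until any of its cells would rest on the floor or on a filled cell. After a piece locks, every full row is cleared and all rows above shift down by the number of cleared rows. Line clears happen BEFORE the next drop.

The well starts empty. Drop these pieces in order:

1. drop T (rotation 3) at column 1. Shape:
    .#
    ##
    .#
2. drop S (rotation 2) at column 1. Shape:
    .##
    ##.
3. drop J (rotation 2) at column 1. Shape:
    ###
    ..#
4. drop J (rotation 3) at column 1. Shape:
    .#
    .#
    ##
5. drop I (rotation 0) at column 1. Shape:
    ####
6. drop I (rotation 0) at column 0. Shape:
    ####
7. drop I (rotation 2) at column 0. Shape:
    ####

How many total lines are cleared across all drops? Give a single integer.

Answer: 0

Derivation:
Drop 1: T rot3 at col 1 lands with bottom-row=0; cleared 0 line(s) (total 0); column heights now [0 2 3 0 0], max=3
Drop 2: S rot2 at col 1 lands with bottom-row=3; cleared 0 line(s) (total 0); column heights now [0 4 5 5 0], max=5
Drop 3: J rot2 at col 1 lands with bottom-row=5; cleared 0 line(s) (total 0); column heights now [0 7 7 7 0], max=7
Drop 4: J rot3 at col 1 lands with bottom-row=7; cleared 0 line(s) (total 0); column heights now [0 8 10 7 0], max=10
Drop 5: I rot0 at col 1 lands with bottom-row=10; cleared 0 line(s) (total 0); column heights now [0 11 11 11 11], max=11
Drop 6: I rot0 at col 0 lands with bottom-row=11; cleared 0 line(s) (total 0); column heights now [12 12 12 12 11], max=12
Drop 7: I rot2 at col 0 lands with bottom-row=12; cleared 0 line(s) (total 0); column heights now [13 13 13 13 11], max=13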